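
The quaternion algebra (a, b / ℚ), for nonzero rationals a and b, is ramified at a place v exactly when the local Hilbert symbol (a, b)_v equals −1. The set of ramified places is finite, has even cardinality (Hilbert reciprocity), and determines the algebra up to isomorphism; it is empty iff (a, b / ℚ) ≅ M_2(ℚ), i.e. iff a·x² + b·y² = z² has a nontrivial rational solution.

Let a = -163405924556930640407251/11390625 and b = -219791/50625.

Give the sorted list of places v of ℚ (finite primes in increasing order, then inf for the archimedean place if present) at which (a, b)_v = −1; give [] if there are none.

Mod squares: a ≡ -1431859, b ≡ -219791. Check v ∈ {∞, 2, 3, 5, 11, 13, 17, 19, 29, 31, 53}.
v=19: a=19^1·(≡13), b=19^0·(≡17) mod 19; (13|19)=-1, (17|19)=+1; (−1)^{1·0·9}·(-1)^0·(+1)^1 = +1.
v=17: a=17^1·(≡16), b=17^0·(≡15) mod 17; (16|17)=+1, (15|17)=+1; (−1)^{1·0·8}·(+1)^0·(+1)^1 = +1.
v=53: a=53^4·(≡10), b=53^1·(≡4) mod 53; (10|53)=+1, (4|53)=+1; (−1)^{4·1·26}·(+1)^1·(+1)^4 = +1.
v=29: a=29^4·(≡25), b=29^1·(≡14) mod 29; (25|29)=+1, (14|29)=-1; (−1)^{4·1·14}·(+1)^1·(-1)^4 = +1.
v=∞: -1431859 < 0 and -219791 < 0  ⇒  (a,b)_∞ = -1.
v=11: a=11^3·(≡9), b=11^1·(≡2) mod 11; (9|11)=+1, (2|11)=-1; (−1)^{3·1·5}·(+1)^1·(-1)^3 = +1.
v=3: a=3^-6·(≡2), b=3^-4·(≡1) mod 3; (2|3)=-1, (1|3)=+1; (−1)^{-6·-4·1}·(-1)^-4·(+1)^-6 = +1.
v=13: a=13^3·(≡6), b=13^1·(≡2) mod 13; (6|13)=-1, (2|13)=-1; (−1)^{3·1·6}·(-1)^1·(-1)^3 = +1.
v=2: v_2(a)=0, v_2(b)=0; units ≡ 5, 1 (mod 8); ε·ε+αω+βω = 0·0+0·0+0·1 ≡ 0  ⇒  (a,b)_2 = +1.
v=5: a=5^-6·(≡1), b=5^-4·(≡4) mod 5; (1|5)=+1, (4|5)=+1; (−1)^{-6·-4·2}·(+1)^-4·(+1)^-6 = +1.
v=31: a=31^1·(≡28), b=31^0·(≡15) mod 31; (28|31)=+1, (15|31)=-1; (−1)^{1·0·15}·(+1)^0·(-1)^1 = -1.
(-1431859, -219791 / ℚ) ramifies at {31, ∞}: a division algebra.

[31, inf]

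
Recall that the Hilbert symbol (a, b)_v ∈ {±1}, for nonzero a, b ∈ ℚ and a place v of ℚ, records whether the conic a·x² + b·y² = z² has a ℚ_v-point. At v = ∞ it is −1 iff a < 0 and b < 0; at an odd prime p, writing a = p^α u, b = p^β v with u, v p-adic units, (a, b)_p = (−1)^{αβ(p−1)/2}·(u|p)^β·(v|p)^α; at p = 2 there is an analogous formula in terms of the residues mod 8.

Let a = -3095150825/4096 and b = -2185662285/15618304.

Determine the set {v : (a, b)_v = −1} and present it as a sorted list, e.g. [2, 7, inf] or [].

(a, b) ≡ (-342953, -3565) mod (ℚ^×)²; places V = {2, 3, 5, 13, 19, 23, 29, 31, 37, ∞}.
(a,b)_31: α=1, u≡4; β=1, v≡10 (mod 31); (4|31)=+1, (10|31)=+1; sign (−1)^1·+1^1·+1^1 = -1.
(a,b)_3: α=0, u≡1; β=6, v≡2 (mod 3); (1|3)=+1, (2|3)=-1; sign (−1)^0·+1^6·-1^0 = +1.
(a,b)_∞: sgn(-342953)=−, sgn(-3565)=−, so -1.
(a,b)_2: α=-12, β=-8; u≡7, v≡3 (mod 8); ε(u)ε(v)=1·1, αω(v)=-12·1, βω(u)=-8·0; sum ≡ 1  ⇒  -1.
(a,b)_19: α=2, u≡7; β=-2, v≡17 (mod 19); (7|19)=+1, (17|19)=+1; sign (−1)^0·+1^-2·+1^2 = +1.
(a,b)_5: α=2, u≡2; β=1, v≡2 (mod 5); (2|5)=-1, (2|5)=-1; sign (−1)^0·-1^1·-1^2 = -1.
(a,b)_29: α=0, u≡5; β=2, v≡11 (mod 29); (5|29)=+1, (11|29)=-1; sign (−1)^0·+1^2·-1^0 = +1.
(a,b)_37: α=1, u≡15; β=0, v≡35 (mod 37); (15|37)=-1, (35|37)=-1; sign (−1)^0·-1^0·-1^1 = -1.
(a,b)_13: α=1, u≡1; β=-2, v≡1 (mod 13); (1|13)=+1, (1|13)=+1; sign (−1)^0·+1^-2·+1^1 = +1.
(a,b)_23: α=1, u≡3; β=1, v≡9 (mod 23); (3|23)=+1, (9|23)=+1; sign (−1)^1·+1^1·+1^1 = -1.
(-342953, -3565 / ℚ) ramifies at {2, 5, 23, 31, 37, ∞}: a division algebra.

[2, 5, 23, 31, 37, inf]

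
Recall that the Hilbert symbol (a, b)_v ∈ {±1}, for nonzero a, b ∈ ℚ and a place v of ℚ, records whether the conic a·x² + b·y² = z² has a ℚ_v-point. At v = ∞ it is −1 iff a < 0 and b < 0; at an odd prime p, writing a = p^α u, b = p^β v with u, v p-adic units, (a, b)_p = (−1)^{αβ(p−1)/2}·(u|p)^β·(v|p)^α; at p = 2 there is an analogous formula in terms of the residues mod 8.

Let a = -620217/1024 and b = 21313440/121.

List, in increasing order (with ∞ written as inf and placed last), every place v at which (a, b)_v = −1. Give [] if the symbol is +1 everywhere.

(a, b) ≡ (-7657, 410) mod (ℚ^×)²; places V = {2, 3, 5, 11, 13, 19, 31, 41, ∞}.
(a,b)_31: α=1, u≡19; β=0, v≡7 (mod 31); (19|31)=+1, (7|31)=+1; sign (−1)^0·+1^0·+1^1 = +1.
(a,b)_5: α=0, u≡2; β=1, v≡3 (mod 5); (2|5)=-1, (3|5)=-1; sign (−1)^0·-1^1·-1^0 = -1.
(a,b)_2: α=-10, β=5; u≡7, v≡5 (mod 8); ε(u)ε(v)=1·0, αω(v)=-10·1, βω(u)=5·0; sum ≡ 0  ⇒  +1.
(a,b)_3: α=4, u≡2; β=2, v≡2 (mod 3); (2|3)=-1, (2|3)=-1; sign (−1)^0·-1^2·-1^4 = +1.
(a,b)_13: α=1, u≡4; β=0, v≡11 (mod 13); (4|13)=+1, (11|13)=-1; sign (−1)^0·+1^0·-1^1 = -1.
(a,b)_∞: sgn(-7657)=−, sgn(410)=+, so +1.
(a,b)_19: α=1, u≡10; β=2, v≡1 (mod 19); (10|19)=-1, (1|19)=+1; sign (−1)^0·-1^2·+1^1 = +1.
(a,b)_11: α=0, u≡7; β=-2, v≡5 (mod 11); (7|11)=-1, (5|11)=+1; sign (−1)^0·-1^-2·+1^0 = +1.
(a,b)_41: α=0, u≡10; β=1, v≡20 (mod 41); (10|41)=+1, (20|41)=+1; sign (−1)^0·+1^1·+1^0 = +1.
(-7657, 410 / ℚ) ramifies at {5, 13}: a division algebra.

[5, 13]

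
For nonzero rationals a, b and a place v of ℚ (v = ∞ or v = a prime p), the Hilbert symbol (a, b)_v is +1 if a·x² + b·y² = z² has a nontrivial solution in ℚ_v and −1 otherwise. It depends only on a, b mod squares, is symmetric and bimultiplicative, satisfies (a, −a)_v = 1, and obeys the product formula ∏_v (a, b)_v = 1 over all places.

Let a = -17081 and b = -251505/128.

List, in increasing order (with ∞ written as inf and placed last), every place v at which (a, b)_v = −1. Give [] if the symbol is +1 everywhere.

[2, 19, 31, inf]

Mod squares: a ≡ -17081, b ≡ -690. Check v ∈ {∞, 2, 3, 5, 19, 23, 29, 31}.
v=31: a=31^1·(≡7), b=31^0·(≡15) mod 31; (7|31)=+1, (15|31)=-1; (−1)^{1·0·15}·(+1)^0·(-1)^1 = -1.
v=2: v_2(a)=0, v_2(b)=-7; units ≡ 7, 7 (mod 8); ε·ε+αω+βω = 1·1+0·0+-7·0 ≡ 1  ⇒  (a,b)_2 = -1.
v=23: a=23^0·(≡8), b=23^1·(≡1) mod 23; (8|23)=+1, (1|23)=+1; (−1)^{0·1·11}·(+1)^1·(+1)^0 = +1.
v=3: a=3^0·(≡1), b=3^7·(≡1) mod 3; (1|3)=+1, (1|3)=+1; (−1)^{0·7·1}·(+1)^7·(+1)^0 = +1.
v=19: a=19^1·(≡13), b=19^0·(≡8) mod 19; (13|19)=-1, (8|19)=-1; (−1)^{1·0·9}·(-1)^0·(-1)^1 = -1.
v=∞: -17081 < 0 and -690 < 0  ⇒  (a,b)_∞ = -1.
v=5: a=5^0·(≡4), b=5^1·(≡3) mod 5; (4|5)=+1, (3|5)=-1; (−1)^{0·1·2}·(+1)^1·(-1)^0 = +1.
v=29: a=29^1·(≡20), b=29^0·(≡1) mod 29; (20|29)=+1, (1|29)=+1; (−1)^{1·0·14}·(+1)^0·(+1)^1 = +1.
(-17081, -690 / ℚ) ramifies at {2, 19, 31, ∞}: a division algebra.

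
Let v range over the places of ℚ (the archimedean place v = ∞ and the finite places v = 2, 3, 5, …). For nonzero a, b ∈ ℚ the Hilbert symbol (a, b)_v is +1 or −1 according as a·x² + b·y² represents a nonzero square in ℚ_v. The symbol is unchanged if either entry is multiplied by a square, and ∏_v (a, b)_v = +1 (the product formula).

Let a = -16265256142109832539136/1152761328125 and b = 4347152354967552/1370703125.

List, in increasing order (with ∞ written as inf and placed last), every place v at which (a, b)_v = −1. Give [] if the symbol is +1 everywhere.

[]

(a, b) ≡ (-238119, 667) mod (ℚ^×)²; places V = {2, 3, 5, 7, 11, 13, 17, 23, 29, ∞}.
(a,b)_2: α=10, β=16; u≡1, v≡3 (mod 8); ε(u)ε(v)=0·1, αω(v)=10·1, βω(u)=16·0; sum ≡ 0  ⇒  +1.
(a,b)_17: α=3, u≡15; β=2, v≡2 (mod 17); (15|17)=+1, (2|17)=+1; sign (−1)^0·+1^2·+1^3 = +1.
(a,b)_5: α=-8, u≡1; β=-8, v≡3 (mod 5); (1|5)=+1, (3|5)=-1; sign (−1)^0·+1^-8·-1^-8 = +1.
(a,b)_23: α=1, u≡15; β=1, v≡13 (mod 23); (15|23)=-1, (13|23)=+1; sign (−1)^1·-1^1·+1^1 = +1.
(a,b)_11: α=-2, u≡5; β=-2, v≡7 (mod 11); (5|11)=+1, (7|11)=-1; sign (−1)^0·+1^-2·-1^-2 = +1.
(a,b)_13: α=4, u≡8; β=2, v≡3 (mod 13); (8|13)=-1, (3|13)=+1; sign (−1)^0·-1^2·+1^4 = +1.
(a,b)_7: α=3, u≡3; β=0, v≡4 (mod 7); (3|7)=-1, (4|7)=+1; sign (−1)^0·-1^0·+1^3 = +1.
(a,b)_29: α=-3, u≡24; β=-1, v≡5 (mod 29); (24|29)=+1, (5|29)=+1; sign (−1)^0·+1^-1·+1^-3 = +1.
(a,b)_∞: sgn(-238119)=−, sgn(667)=+, so +1.
(a,b)_3: α=15, u≡1; β=10, v≡1 (mod 3); (1|3)=+1, (1|3)=+1; sign (−1)^0·+1^10·+1^15 = +1.
Every local symbol is +1, so the conic -238119·x² + 667·y² = z² has ℚ_v-points for all v and hence a ℚ-point; (a, b / ℚ) ≅ M_2(ℚ).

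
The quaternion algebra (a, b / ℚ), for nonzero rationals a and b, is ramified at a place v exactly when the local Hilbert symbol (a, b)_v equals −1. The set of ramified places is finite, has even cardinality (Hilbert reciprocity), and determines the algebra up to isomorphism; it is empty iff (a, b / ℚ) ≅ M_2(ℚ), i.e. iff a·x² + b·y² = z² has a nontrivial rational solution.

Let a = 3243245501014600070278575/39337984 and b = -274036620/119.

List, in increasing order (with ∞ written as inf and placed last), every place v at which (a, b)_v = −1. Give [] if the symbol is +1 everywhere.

Mod squares: a ≡ 143, b ≡ -4849845. Check v ∈ {∞, 2, 3, 5, 7, 11, 13, 17, 19, 41}.
v=5: a=5^2·(≡2), b=5^1·(≡4) mod 5; (2|5)=-1, (4|5)=+1; (−1)^{2·1·2}·(-1)^1·(+1)^2 = -1.
v=3: a=3^2·(≡2), b=3^1·(≡1) mod 3; (2|3)=-1, (1|3)=+1; (−1)^{2·1·1}·(-1)^1·(+1)^2 = -1.
v=19: a=19^2·(≡13), b=19^1·(≡3) mod 19; (13|19)=-1, (3|19)=-1; (−1)^{2·1·9}·(-1)^1·(-1)^2 = -1.
v=17: a=17^2·(≡14), b=17^-1·(≡2) mod 17; (14|17)=-1, (2|17)=+1; (−1)^{2·-1·8}·(-1)^-1·(+1)^2 = -1.
v=2: v_2(a)=-14, v_2(b)=2; units ≡ 7, 3 (mod 8); ε·ε+αω+βω = 1·1+-14·1+2·0 ≡ 1  ⇒  (a,b)_2 = -1.
v=7: a=7^-4·(≡5), b=7^-1·(≡1) mod 7; (5|7)=-1, (1|7)=+1; (−1)^{-4·-1·3}·(-1)^-1·(+1)^-4 = -1.
v=41: a=41^8·(≡8), b=41^2·(≡1) mod 41; (8|41)=+1, (1|41)=+1; (−1)^{8·2·20}·(+1)^2·(+1)^8 = +1.
v=13: a=13^1·(≡7), b=13^1·(≡10) mod 13; (7|13)=-1, (10|13)=+1; (−1)^{1·1·6}·(-1)^1·(+1)^1 = -1.
v=∞: 143 > 0 and -4849845 < 0  ⇒  (a,b)_∞ = +1.
v=11: a=11^3·(≡2), b=11^1·(≡8) mod 11; (2|11)=-1, (8|11)=-1; (−1)^{3·1·5}·(-1)^1·(-1)^3 = -1.
(143, -4849845 / ℚ) ramifies at {2, 3, 5, 7, 11, 13, 17, 19}: a division algebra.

[2, 3, 5, 7, 11, 13, 17, 19]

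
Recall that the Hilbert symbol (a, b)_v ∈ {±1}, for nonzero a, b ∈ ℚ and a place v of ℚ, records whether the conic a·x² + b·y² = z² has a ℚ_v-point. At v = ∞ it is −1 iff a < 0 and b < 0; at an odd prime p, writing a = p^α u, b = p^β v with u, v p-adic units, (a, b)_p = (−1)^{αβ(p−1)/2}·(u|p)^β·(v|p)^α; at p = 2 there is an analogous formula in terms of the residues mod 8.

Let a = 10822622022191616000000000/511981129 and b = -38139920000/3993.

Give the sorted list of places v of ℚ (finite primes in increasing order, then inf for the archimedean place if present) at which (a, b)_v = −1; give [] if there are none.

[3, 7]

(a, b) ≡ (465, -186186) mod (ℚ^×)²; places V = {2, 3, 5, 7, 11, 13, 17, 31, ∞}.
(a,b)_2: α=18, β=7; u≡1, v≡3 (mod 8); ε(u)ε(v)=0·1, αω(v)=18·1, βω(u)=7·0; sum ≡ 0  ⇒  +1.
(a,b)_7: α=2, u≡5; β=1, v≡4 (mod 7); (5|7)=-1, (4|7)=+1; sign (−1)^0·-1^1·+1^2 = -1.
(a,b)_11: α=-6, u≡4; β=-3, v≡9 (mod 11); (4|11)=+1, (9|11)=+1; sign (−1)^0·+1^-3·+1^-6 = +1.
(a,b)_31: α=3, u≡24; β=1, v≡10 (mod 31); (24|31)=-1, (10|31)=+1; sign (−1)^1·-1^1·+1^3 = +1.
(a,b)_17: α=-2, u≡14; β=0, v≡16 (mod 17); (14|17)=-1, (16|17)=+1; sign (−1)^0·-1^0·+1^-2 = +1.
(a,b)_5: α=9, u≡3; β=4, v≡1 (mod 5); (3|5)=-1, (1|5)=+1; sign (−1)^0·-1^4·+1^9 = +1.
(a,b)_13: α=6, u≡10; β=3, v≡9 (mod 13); (10|13)=+1, (9|13)=+1; sign (−1)^0·+1^3·+1^6 = +1.
(a,b)_∞: sgn(465)=+, sgn(-186186)=−, so +1.
(a,b)_3: α=1, u≡2; β=-1, v≡2 (mod 3); (2|3)=-1, (2|3)=-1; sign (−1)^1·-1^-1·-1^1 = -1.
|Ram(465, -186186)| = 2, even; anisotropic at {3, 7}.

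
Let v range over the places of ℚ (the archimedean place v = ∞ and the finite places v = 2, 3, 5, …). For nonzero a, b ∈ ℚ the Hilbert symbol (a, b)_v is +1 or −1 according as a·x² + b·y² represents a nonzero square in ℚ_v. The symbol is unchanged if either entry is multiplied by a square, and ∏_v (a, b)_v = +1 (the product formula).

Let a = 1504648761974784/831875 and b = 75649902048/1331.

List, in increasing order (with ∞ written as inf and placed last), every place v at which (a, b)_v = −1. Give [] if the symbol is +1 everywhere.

(a, b) ≡ (278806, 13103882) mod (ℚ^×)²; places V = {2, 3, 5, 7, 11, 19, 23, 29, 47, ∞}.
(a,b)_5: α=-4, u≡4; β=0, v≡3 (mod 5); (4|5)=+1, (3|5)=-1; sign (−1)^0·+1^0·-1^-4 = +1.
(a,b)_23: α=1, u≡2; β=1, v≡16 (mod 23); (2|23)=+1, (16|23)=+1; sign (−1)^1·+1^1·+1^1 = -1.
(a,b)_∞: sgn(278806)=+, sgn(13103882)=+, so +1.
(a,b)_19: α=1, u≡5; β=1, v≡7 (mod 19); (5|19)=+1, (7|19)=+1; sign (−1)^1·+1^1·+1^1 = -1.
(a,b)_11: α=-3, u≡7; β=-3, v≡6 (mod 11); (7|11)=-1, (6|11)=-1; sign (−1)^1·-1^-3·-1^-3 = -1.
(a,b)_29: α=1, u≡11; β=1, v≡28 (mod 29); (11|29)=-1, (28|29)=+1; sign (−1)^0·-1^1·+1^1 = -1.
(a,b)_47: α=2, u≡9; β=1, v≡28 (mod 47); (9|47)=+1, (28|47)=+1; sign (−1)^0·+1^1·+1^2 = +1.
(a,b)_7: α=0, u≡3; β=2, v≡2 (mod 7); (3|7)=-1, (2|7)=+1; sign (−1)^0·-1^2·+1^0 = +1.
(a,b)_3: α=8, u≡1; β=4, v≡2 (mod 3); (1|3)=+1, (2|3)=-1; sign (−1)^0·+1^4·-1^8 = +1.
(a,b)_2: α=13, β=5; u≡3, v≡5 (mod 8); ε(u)ε(v)=1·0, αω(v)=13·1, βω(u)=5·1; sum ≡ 0  ⇒  +1.
(278806, 13103882 / ℚ) ramifies at {11, 19, 23, 29}: a division algebra.

[11, 19, 23, 29]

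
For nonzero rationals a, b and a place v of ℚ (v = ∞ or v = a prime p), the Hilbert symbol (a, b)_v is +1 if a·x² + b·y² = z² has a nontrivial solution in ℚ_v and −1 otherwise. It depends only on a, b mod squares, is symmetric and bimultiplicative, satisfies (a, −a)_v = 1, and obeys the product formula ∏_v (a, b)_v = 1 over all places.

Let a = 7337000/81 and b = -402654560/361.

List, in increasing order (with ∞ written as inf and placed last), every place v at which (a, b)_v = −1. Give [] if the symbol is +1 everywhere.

(a, b) ≡ (73370, -513590) mod (ℚ^×)²; places V = {2, 3, 5, 7, 11, 19, 23, 29, ∞}.
(a,b)_11: α=1, u≡1; β=1, v≡9 (mod 11); (1|11)=+1, (9|11)=+1; sign (−1)^1·+1^1·+1^1 = -1.
(a,b)_19: α=0, u≡11; β=-2, v≡14 (mod 19); (11|19)=+1, (14|19)=-1; sign (−1)^0·+1^-2·-1^0 = +1.
(a,b)_3: α=-4, u≡2; β=0, v≡1 (mod 3); (2|3)=-1, (1|3)=+1; sign (−1)^0·-1^0·+1^-4 = +1.
(a,b)_23: α=1, u≡3; β=1, v≡9 (mod 23); (3|23)=+1, (9|23)=+1; sign (−1)^1·+1^1·+1^1 = -1.
(a,b)_2: α=3, β=5; u≡5, v≡5 (mod 8); ε(u)ε(v)=0·0, αω(v)=3·1, βω(u)=5·1; sum ≡ 0  ⇒  +1.
(a,b)_∞: sgn(73370)=+, sgn(-513590)=−, so +1.
(a,b)_7: α=0, u≡5; β=3, v≡2 (mod 7); (5|7)=-1, (2|7)=+1; sign (−1)^0·-1^3·+1^0 = -1.
(a,b)_5: α=3, u≡1; β=1, v≡3 (mod 5); (1|5)=+1, (3|5)=-1; sign (−1)^0·+1^1·-1^3 = -1.
(a,b)_29: α=1, u≡9; β=1, v≡23 (mod 29); (9|29)=+1, (23|29)=+1; sign (−1)^0·+1^1·+1^1 = +1.
|Ram(73370, -513590)| = 4, even; anisotropic at {5, 7, 11, 23}.

[5, 7, 11, 23]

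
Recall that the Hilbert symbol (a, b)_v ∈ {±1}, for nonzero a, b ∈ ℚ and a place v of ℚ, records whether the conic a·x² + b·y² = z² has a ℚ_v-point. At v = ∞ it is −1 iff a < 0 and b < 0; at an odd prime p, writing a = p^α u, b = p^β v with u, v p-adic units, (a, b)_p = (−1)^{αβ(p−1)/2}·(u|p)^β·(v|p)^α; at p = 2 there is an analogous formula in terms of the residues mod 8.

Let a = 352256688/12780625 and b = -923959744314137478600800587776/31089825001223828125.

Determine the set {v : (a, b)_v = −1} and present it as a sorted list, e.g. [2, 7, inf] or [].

Mod squares: a ≡ 3, b ≡ -20553. Check v ∈ {∞, 2, 3, 5, 7, 11, 13, 17, 19, 31, 43}.
v=2: v_2(a)=4, v_2(b)=12; units ≡ 3, 7 (mod 8); ε·ε+αω+βω = 1·1+4·0+12·1 ≡ 1  ⇒  (a,b)_2 = -1.
v=31: a=31^0·(≡22), b=31^1·(≡19) mod 31; (22|31)=-1, (19|31)=+1; (−1)^{0·1·15}·(-1)^1·(+1)^0 = -1.
v=19: a=19^0·(≡12), b=19^2·(≡9) mod 19; (12|19)=-1, (9|19)=+1; (−1)^{0·2·9}·(-1)^2·(+1)^0 = +1.
v=17: a=17^0·(≡12), b=17^1·(≡4) mod 17; (12|17)=-1, (4|17)=+1; (−1)^{0·1·8}·(-1)^1·(+1)^0 = -1.
v=11: a=11^-2·(≡1), b=11^-8·(≡7) mod 11; (1|11)=+1, (7|11)=-1; (−1)^{-2·-8·5}·(+1)^-8·(-1)^-2 = +1.
v=43: a=43^2·(≡3), b=43^6·(≡21) mod 43; (3|43)=-1, (21|43)=+1; (−1)^{2·6·21}·(-1)^6·(+1)^2 = +1.
v=5: a=5^-4·(≡2), b=5^-8·(≡3) mod 5; (2|5)=-1, (3|5)=-1; (−1)^{-4·-8·2}·(-1)^-8·(-1)^-4 = +1.
v=3: a=3^5·(≡1), b=3^13·(≡1) mod 3; (1|3)=+1, (1|3)=+1; (−1)^{5·13·1}·(+1)^13·(+1)^5 = -1.
v=∞: 3 > 0 and -20553 < 0  ⇒  (a,b)_∞ = +1.
v=13: a=13^-2·(≡1), b=13^-5·(≡6) mod 13; (1|13)=+1, (6|13)=-1; (−1)^{-2·-5·6}·(+1)^-5·(-1)^-2 = +1.
v=7: a=7^2·(≡6), b=7^6·(≡3) mod 7; (6|7)=-1, (3|7)=-1; (−1)^{2·6·3}·(-1)^6·(-1)^2 = +1.
(3, -20553 / ℚ) ramifies at {2, 3, 17, 31}: a division algebra.

[2, 3, 17, 31]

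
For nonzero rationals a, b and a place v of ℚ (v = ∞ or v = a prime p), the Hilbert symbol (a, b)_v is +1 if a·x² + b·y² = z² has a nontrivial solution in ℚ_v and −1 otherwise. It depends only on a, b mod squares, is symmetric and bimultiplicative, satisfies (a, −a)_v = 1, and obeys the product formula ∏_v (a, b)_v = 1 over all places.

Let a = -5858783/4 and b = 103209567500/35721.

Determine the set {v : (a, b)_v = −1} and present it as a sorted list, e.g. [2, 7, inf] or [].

[13, 19, 23, 31]

(a, b) ≡ (-119567, 244283) mod (ℚ^×)²; places V = {2, 3, 5, 7, 13, 19, 23, 29, 31, 43, ∞}.
(a,b)_29: α=1, u≡4; β=0, v≡23 (mod 29); (4|29)=+1, (23|29)=+1; sign (−1)^0·+1^0·+1^1 = +1.
(a,b)_43: α=0, u≡24; β=1, v≡29 (mod 43); (24|43)=+1, (29|43)=-1; sign (−1)^0·+1^1·-1^0 = +1.
(a,b)_∞: sgn(-119567)=−, sgn(244283)=+, so +1.
(a,b)_3: α=0, u≡1; β=-6, v≡2 (mod 3); (1|3)=+1, (2|3)=-1; sign (−1)^0·+1^-6·-1^0 = +1.
(a,b)_5: α=0, u≡3; β=4, v≡3 (mod 5); (3|5)=-1, (3|5)=-1; sign (−1)^0·-1^4·-1^0 = +1.
(a,b)_19: α=1, u≡8; β=1, v≡18 (mod 19); (8|19)=-1, (18|19)=-1; sign (−1)^1·-1^1·-1^1 = -1.
(a,b)_31: α=1, u≡19; β=0, v≡21 (mod 31); (19|31)=+1, (21|31)=-1; sign (−1)^0·+1^0·-1^1 = -1.
(a,b)_7: α=3, u≡5; β=-2, v≡4 (mod 7); (5|7)=-1, (4|7)=+1; sign (−1)^0·-1^-2·+1^3 = +1.
(a,b)_23: α=0, u≡19; β=1, v≡2 (mod 23); (19|23)=-1, (2|23)=+1; sign (−1)^0·-1^1·+1^0 = -1.
(a,b)_13: α=0, u≡11; β=3, v≡5 (mod 13); (11|13)=-1, (5|13)=-1; sign (−1)^0·-1^3·-1^0 = -1.
(a,b)_2: α=-2, β=2; u≡1, v≡3 (mod 8); ε(u)ε(v)=0·1, αω(v)=-2·1, βω(u)=2·0; sum ≡ 0  ⇒  +1.
(-119567, 244283 / ℚ) ramifies at {13, 19, 23, 31}: a division algebra.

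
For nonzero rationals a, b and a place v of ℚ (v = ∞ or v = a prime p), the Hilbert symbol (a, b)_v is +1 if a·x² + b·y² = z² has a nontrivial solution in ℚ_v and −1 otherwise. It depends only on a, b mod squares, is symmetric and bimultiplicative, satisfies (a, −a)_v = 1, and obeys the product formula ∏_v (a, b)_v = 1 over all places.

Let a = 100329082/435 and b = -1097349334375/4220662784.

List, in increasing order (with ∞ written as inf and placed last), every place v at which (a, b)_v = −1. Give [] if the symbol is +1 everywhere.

(a, b) ≡ (82501230, -1964315) mod (ℚ^×)²; places V = {2, 3, 5, 7, 13, 19, 23, 29, 31, ∞}.
(a,b)_29: α=-1, u≡1; β=-3, v≡16 (mod 29); (1|29)=+1, (16|29)=+1; sign (−1)^0·+1^-3·+1^-1 = +1.
(a,b)_23: α=3, u≡17; β=3, v≡15 (mod 23); (17|23)=-1, (15|23)=-1; sign (−1)^1·-1^3·-1^3 = -1.
(a,b)_19: α=1, u≡1; β=1, v≡12 (mod 19); (1|19)=+1, (12|19)=-1; sign (−1)^1·+1^1·-1^1 = +1.
(a,b)_∞: sgn(82501230)=+, sgn(-1964315)=−, so +1.
(a,b)_2: α=1, β=-10; u≡7, v≡5 (mod 8); ε(u)ε(v)=1·0, αω(v)=1·1, βω(u)=-10·0; sum ≡ 1  ⇒  -1.
(a,b)_7: α=1, u≡2; β=2, v≡2 (mod 7); (2|7)=+1, (2|7)=+1; sign (−1)^0·+1^2·+1^1 = +1.
(a,b)_3: α=-1, u≡1; β=0, v≡1 (mod 3); (1|3)=+1, (1|3)=+1; sign (−1)^0·+1^0·+1^-1 = +1.
(a,b)_31: α=1, u≡22; β=1, v≡23 (mod 31); (22|31)=-1, (23|31)=-1; sign (−1)^1·-1^1·-1^1 = -1.
(a,b)_13: α=0, u≡8; β=-2, v≡7 (mod 13); (8|13)=-1, (7|13)=-1; sign (−1)^0·-1^-2·-1^0 = +1.
(a,b)_5: α=-1, u≡1; β=5, v≡2 (mod 5); (1|5)=+1, (2|5)=-1; sign (−1)^0·+1^5·-1^-1 = -1.
|Ram(82501230, -1964315)| = 4, even; anisotropic at {2, 5, 23, 31}.

[2, 5, 23, 31]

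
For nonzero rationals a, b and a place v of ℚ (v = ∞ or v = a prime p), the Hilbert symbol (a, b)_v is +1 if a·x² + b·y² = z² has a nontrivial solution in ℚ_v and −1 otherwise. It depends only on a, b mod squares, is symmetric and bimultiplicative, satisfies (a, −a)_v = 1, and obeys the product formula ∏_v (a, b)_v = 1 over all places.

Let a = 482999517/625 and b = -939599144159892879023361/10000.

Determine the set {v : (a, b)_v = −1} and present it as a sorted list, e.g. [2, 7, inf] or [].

[13, 17]

(a, b) ≡ (121693, -214489) mod (ℚ^×)²; places V = {2, 3, 5, 7, 11, 13, 17, 23, 31, 37, ∞}.
(a,b)_∞: sgn(121693)=+, sgn(-214489)=−, so +1.
(a,b)_11: α=1, u≡8; β=3, v≡9 (mod 11); (8|11)=-1, (9|11)=+1; sign (−1)^1·-1^3·+1^1 = +1.
(a,b)_37: α=1, u≡10; β=3, v≡3 (mod 37); (10|37)=+1, (3|37)=+1; sign (−1)^0·+1^3·+1^1 = +1.
(a,b)_5: α=-4, u≡2; β=-4, v≡4 (mod 5); (2|5)=-1, (4|5)=+1; sign (−1)^0·-1^-4·+1^-4 = +1.
(a,b)_2: α=0, β=-4; u≡5, v≡7 (mod 8); ε(u)ε(v)=0·1, αω(v)=0·0, βω(u)=-4·1; sum ≡ 0  ⇒  +1.
(a,b)_31: α=0, u≡16; β=1, v≡18 (mod 31); (16|31)=+1, (18|31)=+1; sign (−1)^0·+1^1·+1^0 = +1.
(a,b)_3: α=4, u≡1; β=6, v≡2 (mod 3); (1|3)=+1, (2|3)=-1; sign (−1)^0·+1^6·-1^4 = +1.
(a,b)_17: α=0, u≡3; β=1, v≡12 (mod 17); (3|17)=-1, (12|17)=-1; sign (−1)^0·-1^1·-1^0 = -1.
(a,b)_13: α=1, u≡4; β=4, v≡7 (mod 13); (4|13)=+1, (7|13)=-1; sign (−1)^0·+1^4·-1^1 = -1.
(a,b)_23: α=1, u≡9; β=2, v≡1 (mod 23); (9|23)=+1, (1|23)=+1; sign (−1)^0·+1^2·+1^1 = +1.
(a,b)_7: α=2, u≡3; β=4, v≡5 (mod 7); (3|7)=-1, (5|7)=-1; sign (−1)^0·-1^4·-1^2 = +1.
Ram(121693, -214489) = {13, 17}; no ℚ_13-point on the conic.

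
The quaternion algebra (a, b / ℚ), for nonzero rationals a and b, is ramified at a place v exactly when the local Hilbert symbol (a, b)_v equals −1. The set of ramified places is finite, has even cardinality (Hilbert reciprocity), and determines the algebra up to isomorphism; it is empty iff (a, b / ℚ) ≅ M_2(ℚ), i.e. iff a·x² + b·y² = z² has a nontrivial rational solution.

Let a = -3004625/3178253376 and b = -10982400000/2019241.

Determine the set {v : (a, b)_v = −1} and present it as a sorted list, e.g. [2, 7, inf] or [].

(a, b) ≡ (-65, -4290) mod (ℚ^×)²; places V = {2, 3, 5, 7, 11, 13, 29, 43, ∞}.
(a,b)_5: α=3, u≡3; β=5, v≡2 (mod 5); (3|5)=-1, (2|5)=-1; sign (−1)^0·-1^5·-1^3 = +1.
(a,b)_29: α=-2, u≡7; β=-2, v≡11 (mod 29); (7|29)=+1, (11|29)=-1; sign (−1)^0·+1^-2·-1^-2 = +1.
(a,b)_∞: sgn(-65)=−, sgn(-4290)=−, so -1.
(a,b)_43: α=2, u≡1; β=0, v≡9 (mod 43); (1|43)=+1, (9|43)=+1; sign (−1)^0·+1^0·+1^2 = +1.
(a,b)_7: α=0, u≡5; β=-4, v≡2 (mod 7); (5|7)=-1, (2|7)=+1; sign (−1)^0·-1^-4·+1^0 = +1.
(a,b)_13: α=1, u≡11; β=1, v≡7 (mod 13); (11|13)=-1, (7|13)=-1; sign (−1)^0·-1^1·-1^1 = +1.
(a,b)_11: α=0, u≡3; β=1, v≡10 (mod 11); (3|11)=+1, (10|11)=-1; sign (−1)^0·+1^1·-1^0 = +1.
(a,b)_2: α=-6, β=13; u≡7, v≡7 (mod 8); ε(u)ε(v)=1·1, αω(v)=-6·0, βω(u)=13·0; sum ≡ 1  ⇒  -1.
(a,b)_3: α=-10, u≡1; β=1, v≡1 (mod 3); (1|3)=+1, (1|3)=+1; sign (−1)^0·+1^1·+1^-10 = +1.
(-65, -4290 / ℚ) ramifies at {2, ∞}: a division algebra.

[2, inf]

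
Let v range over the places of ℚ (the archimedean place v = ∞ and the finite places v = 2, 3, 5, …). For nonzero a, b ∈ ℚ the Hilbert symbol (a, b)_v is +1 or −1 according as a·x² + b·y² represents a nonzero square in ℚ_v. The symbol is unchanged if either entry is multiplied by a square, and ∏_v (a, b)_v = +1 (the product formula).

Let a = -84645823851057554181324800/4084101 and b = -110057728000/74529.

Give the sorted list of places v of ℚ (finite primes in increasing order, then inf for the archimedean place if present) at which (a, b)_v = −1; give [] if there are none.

Mod squares: a ≡ -1939938, b ≡ -35530. Check v ∈ {∞, 2, 3, 5, 7, 11, 13, 17, 19}.
v=7: a=7^-5·(≡6), b=7^-2·(≡2) mod 7; (6|7)=-1, (2|7)=+1; (−1)^{-5·-2·3}·(-1)^-2·(+1)^-5 = +1.
v=19: a=19^3·(≡9), b=19^1·(≡11) mod 19; (9|19)=+1, (11|19)=+1; (−1)^{3·1·9}·(+1)^1·(+1)^3 = -1.
v=3: a=3^-5·(≡1), b=3^-2·(≡2) mod 3; (1|3)=+1, (2|3)=-1; (−1)^{-5·-2·1}·(+1)^-2·(-1)^-5 = -1.
v=5: a=5^2·(≡3), b=5^3·(≡4) mod 5; (3|5)=-1, (4|5)=+1; (−1)^{2·3·2}·(-1)^3·(+1)^2 = -1.
v=∞: -1939938 < 0 and -35530 < 0  ⇒  (a,b)_∞ = -1.
v=13: a=13^3·(≡4), b=13^-2·(≡12) mod 13; (4|13)=+1, (12|13)=+1; (−1)^{3·-2·6}·(+1)^-2·(+1)^3 = +1.
v=2: v_2(a)=35, v_2(b)=11; units ≡ 7, 3 (mod 8); ε·ε+αω+βω = 1·1+35·1+11·0 ≡ 0  ⇒  (a,b)_2 = +1.
v=11: a=11^3·(≡4), b=11^3·(≡3) mod 11; (4|11)=+1, (3|11)=+1; (−1)^{3·3·5}·(+1)^3·(+1)^3 = -1.
v=17: a=17^3·(≡7), b=17^1·(≡13) mod 17; (7|17)=-1, (13|17)=+1; (−1)^{3·1·8}·(-1)^1·(+1)^3 = -1.
(-1939938, -35530 / ℚ) ramifies at {3, 5, 11, 17, 19, ∞}: a division algebra.

[3, 5, 11, 17, 19, inf]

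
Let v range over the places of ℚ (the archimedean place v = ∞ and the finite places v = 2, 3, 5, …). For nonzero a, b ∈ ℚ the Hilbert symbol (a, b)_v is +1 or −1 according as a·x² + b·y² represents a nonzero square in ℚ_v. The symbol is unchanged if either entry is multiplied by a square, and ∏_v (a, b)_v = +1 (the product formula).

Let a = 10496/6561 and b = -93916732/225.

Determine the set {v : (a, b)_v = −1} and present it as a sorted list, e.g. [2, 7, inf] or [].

Mod squares: a ≡ 41, b ≡ -479167. Check v ∈ {∞, 2, 3, 5, 7, 13, 29, 31, 41}.
v=7: a=7^0·(≡5), b=7^2·(≡2) mod 7; (5|7)=-1, (2|7)=+1; (−1)^{0·2·3}·(-1)^2·(+1)^0 = +1.
v=29: a=29^0·(≡8), b=29^1·(≡7) mod 29; (8|29)=-1, (7|29)=+1; (−1)^{0·1·14}·(-1)^1·(+1)^0 = -1.
v=5: a=5^0·(≡1), b=5^-2·(≡2) mod 5; (1|5)=+1, (2|5)=-1; (−1)^{0·-2·2}·(+1)^-2·(-1)^0 = +1.
v=31: a=31^0·(≡4), b=31^1·(≡15) mod 31; (4|31)=+1, (15|31)=-1; (−1)^{0·1·15}·(+1)^1·(-1)^0 = +1.
v=41: a=41^1·(≡10), b=41^1·(≡5) mod 41; (10|41)=+1, (5|41)=+1; (−1)^{1·1·20}·(+1)^1·(+1)^1 = +1.
v=∞: 41 > 0 and -479167 < 0  ⇒  (a,b)_∞ = +1.
v=3: a=3^-8·(≡2), b=3^-2·(≡2) mod 3; (2|3)=-1, (2|3)=-1; (−1)^{-8·-2·1}·(-1)^-2·(-1)^-8 = +1.
v=2: v_2(a)=8, v_2(b)=2; units ≡ 1, 1 (mod 8); ε·ε+αω+βω = 0·0+8·0+2·0 ≡ 0  ⇒  (a,b)_2 = +1.
v=13: a=13^0·(≡2), b=13^1·(≡12) mod 13; (2|13)=-1, (12|13)=+1; (−1)^{0·1·6}·(-1)^1·(+1)^0 = -1.
|Ram(41, -479167)| = 2, even; anisotropic at {13, 29}.

[13, 29]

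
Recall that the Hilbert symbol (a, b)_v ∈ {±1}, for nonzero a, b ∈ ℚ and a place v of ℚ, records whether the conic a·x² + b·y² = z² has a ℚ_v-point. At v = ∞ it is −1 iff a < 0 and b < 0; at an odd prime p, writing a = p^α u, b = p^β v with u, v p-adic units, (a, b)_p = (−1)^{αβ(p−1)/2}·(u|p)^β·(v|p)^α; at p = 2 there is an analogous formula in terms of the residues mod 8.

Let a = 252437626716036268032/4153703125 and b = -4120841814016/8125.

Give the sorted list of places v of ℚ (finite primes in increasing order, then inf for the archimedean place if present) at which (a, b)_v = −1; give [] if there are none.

[2, 17]

Mod squares: a ≡ 4199, b ≡ -96577. Check v ∈ {∞, 2, 3, 5, 11, 13, 17, 19, 23}.
v=13: a=13^-3·(≡5), b=13^-1·(≡8) mod 13; (5|13)=-1, (8|13)=-1; (−1)^{-3·-1·6}·(-1)^-1·(-1)^-3 = +1.
v=11: a=11^-2·(≡6), b=11^0·(≡1) mod 11; (6|11)=-1, (1|11)=+1; (−1)^{-2·0·5}·(-1)^0·(+1)^-2 = +1.
v=19: a=19^1·(≡3), b=19^1·(≡11) mod 19; (3|19)=-1, (11|19)=+1; (−1)^{1·1·9}·(-1)^1·(+1)^1 = +1.
v=∞: 4199 > 0 and -96577 < 0  ⇒  (a,b)_∞ = +1.
v=23: a=23^4·(≡6), b=23^3·(≡22) mod 23; (6|23)=+1, (22|23)=-1; (−1)^{4·3·11}·(+1)^3·(-1)^4 = +1.
v=17: a=17^3·(≡16), b=17^1·(≡10) mod 17; (16|17)=+1, (10|17)=-1; (−1)^{3·1·8}·(+1)^1·(-1)^3 = -1.
v=5: a=5^-6·(≡1), b=5^-4·(≡3) mod 5; (1|5)=+1, (3|5)=-1; (−1)^{-6·-4·2}·(+1)^-4·(-1)^-6 = +1.
v=2: v_2(a)=30, v_2(b)=20; units ≡ 7, 7 (mod 8); ε·ε+αω+βω = 1·1+30·0+20·0 ≡ 1  ⇒  (a,b)_2 = -1.
v=3: a=3^2·(≡2), b=3^0·(≡2) mod 3; (2|3)=-1, (2|3)=-1; (−1)^{2·0·1}·(-1)^0·(-1)^2 = +1.
|Ram(4199, -96577)| = 2, even; anisotropic at {2, 17}.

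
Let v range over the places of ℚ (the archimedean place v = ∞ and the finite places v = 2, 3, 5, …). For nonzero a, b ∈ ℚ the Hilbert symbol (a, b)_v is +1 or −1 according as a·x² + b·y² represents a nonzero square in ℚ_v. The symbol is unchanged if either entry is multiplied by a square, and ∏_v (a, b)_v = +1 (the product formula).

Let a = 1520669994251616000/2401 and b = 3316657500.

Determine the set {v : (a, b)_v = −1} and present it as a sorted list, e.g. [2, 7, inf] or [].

(a, b) ≡ (15, 147407) mod (ℚ^×)²; places V = {2, 3, 5, 7, 13, 17, 23, 29, ∞}.
(a,b)_5: α=3, u≡3; β=4, v≡2 (mod 5); (3|5)=-1, (2|5)=-1; sign (−1)^0·-1^4·-1^3 = -1.
(a,b)_2: α=8, β=2; u≡7, v≡7 (mod 8); ε(u)ε(v)=1·1, αω(v)=8·0, βω(u)=2·0; sum ≡ 1  ⇒  -1.
(a,b)_17: α=2, u≡8; β=1, v≡9 (mod 17); (8|17)=+1, (9|17)=+1; sign (−1)^0·+1^1·+1^2 = +1.
(a,b)_3: α=7, u≡2; β=2, v≡2 (mod 3); (2|3)=-1, (2|3)=-1; sign (−1)^0·-1^2·-1^7 = -1.
(a,b)_7: α=-4, u≡2; β=0, v≡2 (mod 7); (2|7)=+1, (2|7)=+1; sign (−1)^0·+1^0·+1^-4 = +1.
(a,b)_∞: sgn(15)=+, sgn(147407)=+, so +1.
(a,b)_23: α=2, u≡5; β=1, v≡21 (mod 23); (5|23)=-1, (21|23)=-1; sign (−1)^0·-1^1·-1^2 = -1.
(a,b)_13: α=2, u≡8; β=1, v≡4 (mod 13); (8|13)=-1, (4|13)=+1; sign (−1)^0·-1^1·+1^2 = -1.
(a,b)_29: α=2, u≡18; β=1, v≡26 (mod 29); (18|29)=-1, (26|29)=-1; sign (−1)^0·-1^1·-1^2 = -1.
(15, 147407 / ℚ) ramifies at {2, 3, 5, 13, 23, 29}: a division algebra.

[2, 3, 5, 13, 23, 29]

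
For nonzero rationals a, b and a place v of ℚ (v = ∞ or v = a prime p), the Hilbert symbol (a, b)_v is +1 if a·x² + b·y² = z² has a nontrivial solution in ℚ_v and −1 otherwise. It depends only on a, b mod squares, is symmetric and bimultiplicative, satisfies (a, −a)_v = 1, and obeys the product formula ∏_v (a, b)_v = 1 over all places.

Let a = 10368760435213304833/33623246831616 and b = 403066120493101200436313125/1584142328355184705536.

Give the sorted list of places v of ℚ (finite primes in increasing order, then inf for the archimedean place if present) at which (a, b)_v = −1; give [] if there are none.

Mod squares: a ≡ 27183, b ≡ 1005771. Check v ∈ {∞, 2, 3, 5, 11, 13, 17, 31, 37, 41, 53}.
v=11: a=11^0·(≡8), b=11^-2·(≡2) mod 11; (8|11)=-1, (2|11)=-1; (−1)^{0·-2·5}·(-1)^-2·(-1)^0 = +1.
v=17: a=17^1·(≡13), b=17^1·(≡11) mod 17; (13|17)=+1, (11|17)=-1; (−1)^{1·1·8}·(+1)^1·(-1)^1 = -1.
v=∞: 27183 > 0 and 1005771 > 0  ⇒  (a,b)_∞ = +1.
v=41: a=41^5·(≡3), b=41^7·(≡22) mod 41; (3|41)=-1, (22|41)=-1; (−1)^{5·7·20}·(-1)^7·(-1)^5 = +1.
v=13: a=13^-3·(≡6), b=13^-5·(≡9) mod 13; (6|13)=-1, (9|13)=+1; (−1)^{-3·-5·6}·(-1)^-5·(+1)^-3 = -1.
v=31: a=31^-2·(≡21), b=31^-2·(≡5) mod 31; (21|31)=-1, (5|31)=+1; (−1)^{-2·-2·15}·(-1)^-2·(+1)^-2 = +1.
v=3: a=3^-5·(≡1), b=3^-7·(≡1) mod 3; (1|3)=+1, (1|3)=+1; (−1)^{-5·-7·1}·(+1)^-7·(+1)^-5 = -1.
v=5: a=5^0·(≡3), b=5^4·(≡1) mod 5; (3|5)=-1, (1|5)=+1; (−1)^{0·4·2}·(-1)^4·(+1)^0 = +1.
v=2: v_2(a)=-16, v_2(b)=-24; units ≡ 7, 3 (mod 8); ε·ε+αω+βω = 1·1+-16·1+-24·0 ≡ 1  ⇒  (a,b)_2 = -1.
v=53: a=53^2·(≡15), b=53^2·(≡17) mod 53; (15|53)=+1, (17|53)=+1; (−1)^{2·2·26}·(+1)^2·(+1)^2 = +1.
v=37: a=37^4·(≡34), b=37^5·(≡28) mod 37; (34|37)=+1, (28|37)=+1; (−1)^{4·5·18}·(+1)^5·(+1)^4 = +1.
(27183, 1005771 / ℚ) ramifies at {2, 3, 13, 17}: a division algebra.

[2, 3, 13, 17]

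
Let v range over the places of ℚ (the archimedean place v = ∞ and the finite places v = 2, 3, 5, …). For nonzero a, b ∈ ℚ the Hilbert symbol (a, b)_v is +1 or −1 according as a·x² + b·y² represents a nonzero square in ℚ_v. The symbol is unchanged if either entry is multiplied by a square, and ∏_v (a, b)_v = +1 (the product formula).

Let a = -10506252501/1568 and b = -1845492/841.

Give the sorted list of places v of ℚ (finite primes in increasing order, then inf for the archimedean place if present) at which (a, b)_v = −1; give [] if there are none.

[17, 23, 29, 31, 41, inf]

(a, b) ≡ (-28823738, -3813) mod (ℚ^×)²; places V = {2, 3, 7, 11, 17, 23, 29, 31, 41, ∞}.
(a,b)_2: α=-5, β=2; u≡3, v≡3 (mod 8); ε(u)ε(v)=1·1, αω(v)=-5·1, βω(u)=2·1; sum ≡ 0  ⇒  +1.
(a,b)_41: α=1, u≡39; β=1, v≡12 (mod 41); (39|41)=+1, (12|41)=-1; sign (−1)^0·+1^1·-1^1 = -1.
(a,b)_3: α=6, u≡1; β=1, v≡1 (mod 3); (1|3)=+1, (1|3)=+1; sign (−1)^0·+1^1·+1^6 = +1.
(a,b)_29: α=1, u≡24; β=-2, v≡10 (mod 29); (24|29)=+1, (10|29)=-1; sign (−1)^0·+1^-2·-1^1 = -1.
(a,b)_7: α=-2, u≡1; β=0, v≡2 (mod 7); (1|7)=+1, (2|7)=+1; sign (−1)^0·+1^0·+1^-2 = +1.
(a,b)_31: α=1, u≡14; β=1, v≡28 (mod 31); (14|31)=+1, (28|31)=+1; sign (−1)^1·+1^1·+1^1 = -1.
(a,b)_∞: sgn(-28823738)=−, sgn(-3813)=−, so -1.
(a,b)_11: α=0, u≡6; β=2, v≡1 (mod 11); (6|11)=-1, (1|11)=+1; sign (−1)^0·-1^2·+1^0 = +1.
(a,b)_23: α=1, u≡13; β=0, v≡11 (mod 23); (13|23)=+1, (11|23)=-1; sign (−1)^0·+1^0·-1^1 = -1.
(a,b)_17: α=1, u≡9; β=0, v≡12 (mod 17); (9|17)=+1, (12|17)=-1; sign (−1)^0·+1^0·-1^1 = -1.
Ram(-28823738, -3813) = {17, 23, 29, 31, 41, ∞}; no ℚ_17-point on the conic.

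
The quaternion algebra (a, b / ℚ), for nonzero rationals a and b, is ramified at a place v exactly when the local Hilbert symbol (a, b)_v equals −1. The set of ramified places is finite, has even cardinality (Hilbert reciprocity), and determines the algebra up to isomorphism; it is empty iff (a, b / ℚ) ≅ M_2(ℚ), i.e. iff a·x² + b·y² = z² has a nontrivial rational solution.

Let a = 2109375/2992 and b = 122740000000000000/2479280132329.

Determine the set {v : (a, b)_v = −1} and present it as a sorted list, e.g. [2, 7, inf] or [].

[5, 11]

Mod squares: a ≡ 2805, b ≡ 85. Check v ∈ {∞, 2, 3, 5, 7, 11, 13, 17, 19}.
v=∞: 2805 > 0 and 85 > 0  ⇒  (a,b)_∞ = +1.
v=5: a=5^7·(≡1), b=5^13·(≡2) mod 5; (1|5)=+1, (2|5)=-1; (−1)^{7·13·2}·(+1)^13·(-1)^7 = -1.
v=2: v_2(a)=-4, v_2(b)=14; units ≡ 5, 5 (mod 8); ε·ε+αω+βω = 0·0+-4·1+14·1 ≡ 0  ⇒  (a,b)_2 = +1.
v=17: a=17^-1·(≡11), b=17^1·(≡3) mod 17; (11|17)=-1, (3|17)=-1; (−1)^{-1·1·8}·(-1)^1·(-1)^-1 = +1.
v=13: a=13^0·(≡4), b=13^-4·(≡11) mod 13; (4|13)=+1, (11|13)=-1; (−1)^{0·-4·6}·(+1)^-4·(-1)^0 = +1.
v=19: a=19^0·(≡10), b=19^2·(≡4) mod 19; (10|19)=-1, (4|19)=+1; (−1)^{0·2·9}·(-1)^2·(+1)^0 = +1.
v=3: a=3^3·(≡2), b=3^0·(≡1) mod 3; (2|3)=-1, (1|3)=+1; (−1)^{3·0·1}·(-1)^0·(+1)^3 = +1.
v=7: a=7^0·(≡3), b=7^-2·(≡2) mod 7; (3|7)=-1, (2|7)=+1; (−1)^{0·-2·3}·(-1)^-2·(+1)^0 = +1.
v=11: a=11^-1·(≡6), b=11^-6·(≡8) mod 11; (6|11)=-1, (8|11)=-1; (−1)^{-1·-6·5}·(-1)^-6·(-1)^-1 = -1.
(2805, 85 / ℚ) ramifies at {5, 11}: a division algebra.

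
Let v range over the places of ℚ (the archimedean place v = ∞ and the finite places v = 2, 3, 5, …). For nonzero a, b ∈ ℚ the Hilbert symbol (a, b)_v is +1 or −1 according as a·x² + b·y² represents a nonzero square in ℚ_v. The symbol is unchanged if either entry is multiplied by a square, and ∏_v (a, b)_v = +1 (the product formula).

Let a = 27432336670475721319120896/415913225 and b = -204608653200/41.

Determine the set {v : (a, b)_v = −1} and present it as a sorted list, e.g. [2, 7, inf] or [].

[2, 37]

(a, b) ≡ (1271, -47556433) mod (ℚ^×)²; places V = {2, 3, 5, 7, 11, 13, 23, 29, 31, 37, 41, 47, ∞}.
(a,b)_23: α=2, u≡18; β=1, v≡16 (mod 23); (18|23)=+1, (16|23)=+1; sign (−1)^0·+1^1·+1^2 = +1.
(a,b)_3: α=4, u≡2; β=2, v≡2 (mod 3); (2|3)=-1, (2|3)=-1; sign (−1)^0·-1^2·-1^4 = +1.
(a,b)_47: α=2, u≡12; β=1, v≡6 (mod 47); (12|47)=+1, (6|47)=+1; sign (−1)^0·+1^1·+1^2 = +1.
(a,b)_∞: sgn(1271)=+, sgn(-47556433)=−, so +1.
(a,b)_29: α=2, u≡4; β=1, v≡18 (mod 29); (4|29)=+1, (18|29)=-1; sign (−1)^0·+1^1·-1^2 = +1.
(a,b)_13: α=-2, u≡4; β=0, v≡5 (mod 13); (4|13)=+1, (5|13)=-1; sign (−1)^0·+1^0·-1^-2 = +1.
(a,b)_2: α=26, β=4; u≡7, v≡7 (mod 8); ε(u)ε(v)=1·1, αω(v)=26·0, βω(u)=4·0; sum ≡ 1  ⇒  -1.
(a,b)_5: α=-2, u≡4; β=2, v≡2 (mod 5); (4|5)=+1, (2|5)=-1; sign (−1)^0·+1^2·-1^-2 = +1.
(a,b)_7: α=-4, u≡4; β=2, v≡5 (mod 7); (4|7)=+1, (5|7)=-1; sign (−1)^0·+1^2·-1^-4 = +1.
(a,b)_31: α=1, u≡5; β=0, v≡14 (mod 31); (5|31)=+1, (14|31)=+1; sign (−1)^0·+1^0·+1^1 = +1.
(a,b)_37: α=2, u≡15; β=1, v≡3 (mod 37); (15|37)=-1, (3|37)=+1; sign (−1)^0·-1^1·+1^2 = -1.
(a,b)_41: α=-1, u≡40; β=-1, v≡37 (mod 41); (40|41)=+1, (37|41)=+1; sign (−1)^0·+1^-1·+1^-1 = +1.
(a,b)_11: α=2, u≡7; β=0, v≡2 (mod 11); (7|11)=-1, (2|11)=-1; sign (−1)^0·-1^0·-1^2 = +1.
Ram(1271, -47556433) = {2, 37}; no ℚ_2-point on the conic.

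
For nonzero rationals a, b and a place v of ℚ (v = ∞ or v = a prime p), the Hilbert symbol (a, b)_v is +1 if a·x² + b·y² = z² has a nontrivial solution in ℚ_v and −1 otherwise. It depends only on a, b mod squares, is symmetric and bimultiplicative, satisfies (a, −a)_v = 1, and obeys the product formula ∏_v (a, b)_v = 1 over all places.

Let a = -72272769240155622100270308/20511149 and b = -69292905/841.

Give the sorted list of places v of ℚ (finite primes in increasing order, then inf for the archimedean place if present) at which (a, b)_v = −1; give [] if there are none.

[2, 5, 11, 13, 29, inf]

(a, b) ≡ (-26013, -72105) mod (ℚ^×)²; places V = {2, 3, 5, 7, 11, 13, 19, 23, 29, 31, ∞}.
(a,b)_3: α=3, u≡2; β=1, v≡1 (mod 3); (2|3)=-1, (1|3)=+1; sign (−1)^1·-1^1·+1^3 = +1.
(a,b)_19: α=4, u≡1; β=1, v≡11 (mod 19); (1|19)=+1, (11|19)=+1; sign (−1)^0·+1^1·+1^4 = +1.
(a,b)_29: α=-5, u≡21; β=-2, v≡14 (mod 29); (21|29)=-1, (14|29)=-1; sign (−1)^0·-1^-2·-1^-5 = -1.
(a,b)_5: α=0, u≡3; β=1, v≡4 (mod 5); (3|5)=-1, (4|5)=+1; sign (−1)^0·-1^1·+1^0 = -1.
(a,b)_13: α=1, u≡4; β=0, v≡8 (mod 13); (4|13)=+1, (8|13)=-1; sign (−1)^0·+1^0·-1^1 = -1.
(a,b)_7: α=4, u≡5; β=0, v≡4 (mod 7); (5|7)=-1, (4|7)=+1; sign (−1)^0·-1^0·+1^4 = +1.
(a,b)_11: α=4, u≡2; β=1, v≡3 (mod 11); (2|11)=-1, (3|11)=+1; sign (−1)^0·-1^1·+1^4 = -1.
(a,b)_31: α=4, u≡27; β=2, v≡8 (mod 31); (27|31)=-1, (8|31)=+1; sign (−1)^0·-1^2·+1^4 = +1.
(a,b)_2: α=2, β=0; u≡3, v≡7 (mod 8); ε(u)ε(v)=1·1, αω(v)=2·0, βω(u)=0·1; sum ≡ 1  ⇒  -1.
(a,b)_∞: sgn(-26013)=−, sgn(-72105)=−, so -1.
(a,b)_23: α=3, u≡17; β=1, v≡8 (mod 23); (17|23)=-1, (8|23)=+1; sign (−1)^1·-1^1·+1^3 = +1.
|Ram(-26013, -72105)| = 6, even; anisotropic at {2, 5, 11, 13, 29, ∞}.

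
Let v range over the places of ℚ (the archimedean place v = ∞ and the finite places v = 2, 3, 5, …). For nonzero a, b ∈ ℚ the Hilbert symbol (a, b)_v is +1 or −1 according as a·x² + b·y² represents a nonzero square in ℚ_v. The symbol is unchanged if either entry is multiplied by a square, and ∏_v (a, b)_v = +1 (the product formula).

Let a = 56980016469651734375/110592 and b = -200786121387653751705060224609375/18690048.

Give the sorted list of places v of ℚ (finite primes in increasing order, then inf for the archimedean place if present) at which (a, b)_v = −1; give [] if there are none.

(a, b) ≡ (1653, -69) mod (ℚ^×)²; places V = {2, 3, 5, 7, 13, 19, 23, 29, ∞}.
(a,b)_19: α=3, u≡4; β=4, v≡6 (mod 19); (4|19)=+1, (6|19)=+1; sign (−1)^0·+1^4·+1^3 = +1.
(a,b)_∞: sgn(1653)=+, sgn(-69)=−, so +1.
(a,b)_3: α=-3, u≡2; β=-3, v≡1 (mod 3); (2|3)=-1, (1|3)=+1; sign (−1)^1·-1^-3·+1^-3 = +1.
(a,b)_7: α=2, u≡4; β=2, v≡2 (mod 7); (4|7)=+1, (2|7)=+1; sign (−1)^0·+1^2·+1^2 = +1.
(a,b)_23: α=2, u≡7; β=5, v≡11 (mod 23); (7|23)=-1, (11|23)=-1; sign (−1)^0·-1^5·-1^2 = -1.
(a,b)_13: α=0, u≡7; β=-2, v≡3 (mod 13); (7|13)=-1, (3|13)=+1; sign (−1)^0·-1^-2·+1^0 = +1.
(a,b)_5: α=6, u≡3; β=10, v≡1 (mod 5); (3|5)=-1, (1|5)=+1; sign (−1)^0·-1^10·+1^6 = +1.
(a,b)_2: α=-12, β=-12; u≡5, v≡3 (mod 8); ε(u)ε(v)=0·1, αω(v)=-12·1, βω(u)=-12·1; sum ≡ 0  ⇒  +1.
(a,b)_29: α=5, u≡1; β=8, v≡10 (mod 29); (1|29)=+1, (10|29)=-1; sign (−1)^0·+1^8·-1^5 = -1.
(1653, -69 / ℚ) ramifies at {23, 29}: a division algebra.

[23, 29]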